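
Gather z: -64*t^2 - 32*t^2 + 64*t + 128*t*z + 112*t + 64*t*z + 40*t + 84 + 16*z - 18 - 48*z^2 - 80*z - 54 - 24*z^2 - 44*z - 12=-96*t^2 + 216*t - 72*z^2 + z*(192*t - 108)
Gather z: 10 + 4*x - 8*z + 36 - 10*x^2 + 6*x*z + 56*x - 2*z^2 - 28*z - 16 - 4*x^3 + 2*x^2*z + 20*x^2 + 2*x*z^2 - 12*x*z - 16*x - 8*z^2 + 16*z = -4*x^3 + 10*x^2 + 44*x + z^2*(2*x - 10) + z*(2*x^2 - 6*x - 20) + 30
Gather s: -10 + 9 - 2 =-3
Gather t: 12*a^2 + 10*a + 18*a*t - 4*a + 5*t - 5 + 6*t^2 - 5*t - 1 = 12*a^2 + 18*a*t + 6*a + 6*t^2 - 6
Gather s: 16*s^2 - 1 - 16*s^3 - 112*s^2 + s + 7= -16*s^3 - 96*s^2 + s + 6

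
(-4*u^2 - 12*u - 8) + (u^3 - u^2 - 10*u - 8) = u^3 - 5*u^2 - 22*u - 16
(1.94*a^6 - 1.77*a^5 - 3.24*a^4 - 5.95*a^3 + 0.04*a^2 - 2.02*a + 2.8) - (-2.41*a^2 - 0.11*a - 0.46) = 1.94*a^6 - 1.77*a^5 - 3.24*a^4 - 5.95*a^3 + 2.45*a^2 - 1.91*a + 3.26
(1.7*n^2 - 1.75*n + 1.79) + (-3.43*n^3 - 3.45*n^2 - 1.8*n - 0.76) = -3.43*n^3 - 1.75*n^2 - 3.55*n + 1.03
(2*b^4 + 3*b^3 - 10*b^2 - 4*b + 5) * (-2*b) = -4*b^5 - 6*b^4 + 20*b^3 + 8*b^2 - 10*b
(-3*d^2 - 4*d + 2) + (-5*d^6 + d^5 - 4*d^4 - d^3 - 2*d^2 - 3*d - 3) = -5*d^6 + d^5 - 4*d^4 - d^3 - 5*d^2 - 7*d - 1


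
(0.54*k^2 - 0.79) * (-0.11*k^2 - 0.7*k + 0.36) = -0.0594*k^4 - 0.378*k^3 + 0.2813*k^2 + 0.553*k - 0.2844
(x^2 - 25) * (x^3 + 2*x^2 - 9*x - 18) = x^5 + 2*x^4 - 34*x^3 - 68*x^2 + 225*x + 450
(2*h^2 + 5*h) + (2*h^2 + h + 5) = 4*h^2 + 6*h + 5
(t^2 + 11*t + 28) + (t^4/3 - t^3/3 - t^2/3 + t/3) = t^4/3 - t^3/3 + 2*t^2/3 + 34*t/3 + 28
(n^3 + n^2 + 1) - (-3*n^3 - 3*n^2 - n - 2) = 4*n^3 + 4*n^2 + n + 3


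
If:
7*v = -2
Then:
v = -2/7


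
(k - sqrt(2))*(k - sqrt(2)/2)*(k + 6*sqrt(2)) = k^3 + 9*sqrt(2)*k^2/2 - 17*k + 6*sqrt(2)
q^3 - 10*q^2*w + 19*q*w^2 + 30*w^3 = (q - 6*w)*(q - 5*w)*(q + w)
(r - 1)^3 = r^3 - 3*r^2 + 3*r - 1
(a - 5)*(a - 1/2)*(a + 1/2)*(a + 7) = a^4 + 2*a^3 - 141*a^2/4 - a/2 + 35/4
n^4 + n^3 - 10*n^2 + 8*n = n*(n - 2)*(n - 1)*(n + 4)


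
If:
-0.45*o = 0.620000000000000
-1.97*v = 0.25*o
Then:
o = -1.38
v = 0.17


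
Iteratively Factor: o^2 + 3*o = (o + 3)*(o)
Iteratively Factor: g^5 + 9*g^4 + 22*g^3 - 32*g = (g - 1)*(g^4 + 10*g^3 + 32*g^2 + 32*g) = g*(g - 1)*(g^3 + 10*g^2 + 32*g + 32) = g*(g - 1)*(g + 4)*(g^2 + 6*g + 8) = g*(g - 1)*(g + 2)*(g + 4)*(g + 4)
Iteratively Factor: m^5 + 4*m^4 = (m)*(m^4 + 4*m^3) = m^2*(m^3 + 4*m^2) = m^2*(m + 4)*(m^2) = m^3*(m + 4)*(m)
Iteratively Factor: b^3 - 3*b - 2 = (b - 2)*(b^2 + 2*b + 1) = (b - 2)*(b + 1)*(b + 1)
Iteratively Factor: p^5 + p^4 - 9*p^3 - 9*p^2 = (p + 3)*(p^4 - 2*p^3 - 3*p^2) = p*(p + 3)*(p^3 - 2*p^2 - 3*p) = p^2*(p + 3)*(p^2 - 2*p - 3) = p^2*(p + 1)*(p + 3)*(p - 3)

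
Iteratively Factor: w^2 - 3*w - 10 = (w + 2)*(w - 5)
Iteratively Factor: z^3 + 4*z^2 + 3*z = (z + 1)*(z^2 + 3*z) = (z + 1)*(z + 3)*(z)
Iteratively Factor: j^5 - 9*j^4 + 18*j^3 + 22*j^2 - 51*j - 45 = (j - 3)*(j^4 - 6*j^3 + 22*j + 15) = (j - 3)^2*(j^3 - 3*j^2 - 9*j - 5) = (j - 3)^2*(j + 1)*(j^2 - 4*j - 5) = (j - 5)*(j - 3)^2*(j + 1)*(j + 1)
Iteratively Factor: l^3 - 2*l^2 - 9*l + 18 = (l + 3)*(l^2 - 5*l + 6) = (l - 3)*(l + 3)*(l - 2)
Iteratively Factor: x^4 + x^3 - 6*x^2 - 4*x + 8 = (x + 2)*(x^3 - x^2 - 4*x + 4) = (x - 1)*(x + 2)*(x^2 - 4) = (x - 2)*(x - 1)*(x + 2)*(x + 2)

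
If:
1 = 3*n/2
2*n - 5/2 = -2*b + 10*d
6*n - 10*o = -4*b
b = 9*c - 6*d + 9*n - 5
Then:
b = 5*o/2 - 1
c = 11*o/18 - 13/30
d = o/2 - 19/60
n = 2/3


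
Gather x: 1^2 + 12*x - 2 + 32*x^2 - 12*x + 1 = 32*x^2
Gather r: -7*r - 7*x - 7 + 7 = -7*r - 7*x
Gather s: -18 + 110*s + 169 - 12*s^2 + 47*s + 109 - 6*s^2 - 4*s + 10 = -18*s^2 + 153*s + 270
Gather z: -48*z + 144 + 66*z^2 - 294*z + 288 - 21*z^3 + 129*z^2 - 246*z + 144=-21*z^3 + 195*z^2 - 588*z + 576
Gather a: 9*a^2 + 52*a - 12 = 9*a^2 + 52*a - 12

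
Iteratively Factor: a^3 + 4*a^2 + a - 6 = (a - 1)*(a^2 + 5*a + 6) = (a - 1)*(a + 3)*(a + 2)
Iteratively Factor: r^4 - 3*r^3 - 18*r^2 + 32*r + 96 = (r + 3)*(r^3 - 6*r^2 + 32) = (r - 4)*(r + 3)*(r^2 - 2*r - 8) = (r - 4)*(r + 2)*(r + 3)*(r - 4)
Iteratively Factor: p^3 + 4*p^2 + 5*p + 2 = (p + 1)*(p^2 + 3*p + 2) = (p + 1)^2*(p + 2)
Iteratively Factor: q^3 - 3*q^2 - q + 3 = (q + 1)*(q^2 - 4*q + 3) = (q - 3)*(q + 1)*(q - 1)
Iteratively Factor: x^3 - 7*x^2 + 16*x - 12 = (x - 3)*(x^2 - 4*x + 4) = (x - 3)*(x - 2)*(x - 2)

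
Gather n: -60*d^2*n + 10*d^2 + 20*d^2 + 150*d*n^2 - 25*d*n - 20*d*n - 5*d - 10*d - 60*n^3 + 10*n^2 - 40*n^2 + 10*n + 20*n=30*d^2 - 15*d - 60*n^3 + n^2*(150*d - 30) + n*(-60*d^2 - 45*d + 30)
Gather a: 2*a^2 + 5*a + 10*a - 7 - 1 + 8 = 2*a^2 + 15*a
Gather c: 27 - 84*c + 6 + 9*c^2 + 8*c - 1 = 9*c^2 - 76*c + 32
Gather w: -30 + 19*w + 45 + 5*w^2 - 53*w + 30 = 5*w^2 - 34*w + 45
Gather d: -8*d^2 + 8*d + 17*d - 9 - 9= -8*d^2 + 25*d - 18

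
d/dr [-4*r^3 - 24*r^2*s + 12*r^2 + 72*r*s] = -12*r^2 - 48*r*s + 24*r + 72*s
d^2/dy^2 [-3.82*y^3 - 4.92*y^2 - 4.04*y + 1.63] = -22.92*y - 9.84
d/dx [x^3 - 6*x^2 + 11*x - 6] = 3*x^2 - 12*x + 11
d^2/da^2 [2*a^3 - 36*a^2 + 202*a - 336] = 12*a - 72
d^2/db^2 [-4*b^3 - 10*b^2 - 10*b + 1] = -24*b - 20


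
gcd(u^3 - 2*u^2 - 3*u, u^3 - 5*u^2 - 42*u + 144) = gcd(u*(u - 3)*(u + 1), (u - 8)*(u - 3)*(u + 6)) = u - 3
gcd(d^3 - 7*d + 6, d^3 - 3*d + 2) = d - 1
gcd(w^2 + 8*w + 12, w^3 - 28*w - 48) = w + 2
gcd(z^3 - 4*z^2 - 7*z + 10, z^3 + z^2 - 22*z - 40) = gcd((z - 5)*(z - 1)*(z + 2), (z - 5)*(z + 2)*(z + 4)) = z^2 - 3*z - 10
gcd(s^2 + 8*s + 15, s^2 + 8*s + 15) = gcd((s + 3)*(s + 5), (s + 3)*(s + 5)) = s^2 + 8*s + 15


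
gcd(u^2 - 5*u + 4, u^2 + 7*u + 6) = 1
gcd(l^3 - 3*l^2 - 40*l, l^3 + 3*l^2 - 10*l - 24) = 1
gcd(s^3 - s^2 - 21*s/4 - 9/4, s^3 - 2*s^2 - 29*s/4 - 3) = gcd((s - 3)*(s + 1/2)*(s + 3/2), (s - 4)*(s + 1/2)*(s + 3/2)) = s^2 + 2*s + 3/4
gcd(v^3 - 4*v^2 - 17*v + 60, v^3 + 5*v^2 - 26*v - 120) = v^2 - v - 20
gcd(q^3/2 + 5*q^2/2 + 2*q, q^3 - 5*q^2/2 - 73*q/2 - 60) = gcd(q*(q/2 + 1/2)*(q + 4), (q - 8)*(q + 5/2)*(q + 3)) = 1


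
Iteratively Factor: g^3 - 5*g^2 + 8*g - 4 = (g - 2)*(g^2 - 3*g + 2) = (g - 2)*(g - 1)*(g - 2)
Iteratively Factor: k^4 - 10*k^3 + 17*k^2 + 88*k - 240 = (k + 3)*(k^3 - 13*k^2 + 56*k - 80) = (k - 4)*(k + 3)*(k^2 - 9*k + 20) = (k - 4)^2*(k + 3)*(k - 5)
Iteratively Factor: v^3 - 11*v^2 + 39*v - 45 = (v - 3)*(v^2 - 8*v + 15) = (v - 5)*(v - 3)*(v - 3)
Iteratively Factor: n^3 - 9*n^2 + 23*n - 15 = (n - 5)*(n^2 - 4*n + 3) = (n - 5)*(n - 1)*(n - 3)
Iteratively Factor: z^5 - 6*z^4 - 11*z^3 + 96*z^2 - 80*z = (z + 4)*(z^4 - 10*z^3 + 29*z^2 - 20*z) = (z - 5)*(z + 4)*(z^3 - 5*z^2 + 4*z) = (z - 5)*(z - 1)*(z + 4)*(z^2 - 4*z) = z*(z - 5)*(z - 1)*(z + 4)*(z - 4)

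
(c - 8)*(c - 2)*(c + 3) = c^3 - 7*c^2 - 14*c + 48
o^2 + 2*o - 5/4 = (o - 1/2)*(o + 5/2)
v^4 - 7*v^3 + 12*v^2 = v^2*(v - 4)*(v - 3)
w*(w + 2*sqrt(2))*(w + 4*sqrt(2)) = w^3 + 6*sqrt(2)*w^2 + 16*w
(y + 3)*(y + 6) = y^2 + 9*y + 18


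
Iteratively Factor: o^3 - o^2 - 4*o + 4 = (o - 1)*(o^2 - 4) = (o - 1)*(o + 2)*(o - 2)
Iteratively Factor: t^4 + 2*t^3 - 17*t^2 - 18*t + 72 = (t + 4)*(t^3 - 2*t^2 - 9*t + 18) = (t + 3)*(t + 4)*(t^2 - 5*t + 6) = (t - 2)*(t + 3)*(t + 4)*(t - 3)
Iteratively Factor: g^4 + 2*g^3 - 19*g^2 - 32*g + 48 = (g + 4)*(g^3 - 2*g^2 - 11*g + 12) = (g - 4)*(g + 4)*(g^2 + 2*g - 3) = (g - 4)*(g + 3)*(g + 4)*(g - 1)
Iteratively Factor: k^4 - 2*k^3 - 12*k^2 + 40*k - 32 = (k - 2)*(k^3 - 12*k + 16) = (k - 2)^2*(k^2 + 2*k - 8) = (k - 2)^2*(k + 4)*(k - 2)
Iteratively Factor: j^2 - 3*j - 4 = (j + 1)*(j - 4)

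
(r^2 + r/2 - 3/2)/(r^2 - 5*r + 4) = (r + 3/2)/(r - 4)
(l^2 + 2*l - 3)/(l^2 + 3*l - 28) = (l^2 + 2*l - 3)/(l^2 + 3*l - 28)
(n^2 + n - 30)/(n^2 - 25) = (n + 6)/(n + 5)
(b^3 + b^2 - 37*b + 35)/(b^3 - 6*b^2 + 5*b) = (b + 7)/b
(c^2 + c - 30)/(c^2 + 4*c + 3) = (c^2 + c - 30)/(c^2 + 4*c + 3)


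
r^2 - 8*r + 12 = (r - 6)*(r - 2)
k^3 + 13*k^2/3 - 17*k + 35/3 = (k - 5/3)*(k - 1)*(k + 7)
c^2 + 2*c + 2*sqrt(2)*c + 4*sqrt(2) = (c + 2)*(c + 2*sqrt(2))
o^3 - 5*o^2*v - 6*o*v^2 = o*(o - 6*v)*(o + v)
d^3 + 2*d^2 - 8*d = d*(d - 2)*(d + 4)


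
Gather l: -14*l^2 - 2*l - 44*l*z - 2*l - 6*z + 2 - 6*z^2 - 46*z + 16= -14*l^2 + l*(-44*z - 4) - 6*z^2 - 52*z + 18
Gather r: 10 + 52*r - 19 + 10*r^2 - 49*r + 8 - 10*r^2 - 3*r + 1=0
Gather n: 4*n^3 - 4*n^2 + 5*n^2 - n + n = 4*n^3 + n^2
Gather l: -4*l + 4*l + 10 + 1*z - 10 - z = 0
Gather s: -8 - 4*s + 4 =-4*s - 4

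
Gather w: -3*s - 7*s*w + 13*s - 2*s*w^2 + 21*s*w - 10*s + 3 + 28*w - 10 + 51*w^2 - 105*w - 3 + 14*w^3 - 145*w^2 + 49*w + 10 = 14*w^3 + w^2*(-2*s - 94) + w*(14*s - 28)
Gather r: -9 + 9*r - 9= 9*r - 18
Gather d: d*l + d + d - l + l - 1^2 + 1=d*(l + 2)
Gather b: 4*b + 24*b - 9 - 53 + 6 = 28*b - 56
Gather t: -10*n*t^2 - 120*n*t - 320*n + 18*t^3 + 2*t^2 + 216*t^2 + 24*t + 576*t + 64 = -320*n + 18*t^3 + t^2*(218 - 10*n) + t*(600 - 120*n) + 64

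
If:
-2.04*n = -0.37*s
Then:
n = 0.181372549019608*s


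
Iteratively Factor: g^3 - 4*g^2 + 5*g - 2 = (g - 2)*(g^2 - 2*g + 1) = (g - 2)*(g - 1)*(g - 1)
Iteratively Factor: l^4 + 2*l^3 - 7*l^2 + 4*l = (l)*(l^3 + 2*l^2 - 7*l + 4) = l*(l - 1)*(l^2 + 3*l - 4) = l*(l - 1)*(l + 4)*(l - 1)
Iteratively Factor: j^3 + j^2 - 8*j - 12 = (j + 2)*(j^2 - j - 6) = (j + 2)^2*(j - 3)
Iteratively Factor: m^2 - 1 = (m - 1)*(m + 1)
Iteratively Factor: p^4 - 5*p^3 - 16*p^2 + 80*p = (p - 4)*(p^3 - p^2 - 20*p) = p*(p - 4)*(p^2 - p - 20) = p*(p - 5)*(p - 4)*(p + 4)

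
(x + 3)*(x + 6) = x^2 + 9*x + 18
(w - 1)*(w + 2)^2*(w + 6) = w^4 + 9*w^3 + 18*w^2 - 4*w - 24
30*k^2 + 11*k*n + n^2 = (5*k + n)*(6*k + n)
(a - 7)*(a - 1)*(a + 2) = a^3 - 6*a^2 - 9*a + 14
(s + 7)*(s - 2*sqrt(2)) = s^2 - 2*sqrt(2)*s + 7*s - 14*sqrt(2)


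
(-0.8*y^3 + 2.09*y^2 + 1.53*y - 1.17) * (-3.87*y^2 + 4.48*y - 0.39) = 3.096*y^5 - 11.6723*y^4 + 3.7541*y^3 + 10.5672*y^2 - 5.8383*y + 0.4563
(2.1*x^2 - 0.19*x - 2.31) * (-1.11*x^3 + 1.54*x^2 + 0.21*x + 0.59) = -2.331*x^5 + 3.4449*x^4 + 2.7125*x^3 - 2.3583*x^2 - 0.5972*x - 1.3629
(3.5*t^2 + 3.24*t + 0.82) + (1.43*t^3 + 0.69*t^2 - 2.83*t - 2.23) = 1.43*t^3 + 4.19*t^2 + 0.41*t - 1.41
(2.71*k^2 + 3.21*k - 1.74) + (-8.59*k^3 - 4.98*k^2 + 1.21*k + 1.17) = -8.59*k^3 - 2.27*k^2 + 4.42*k - 0.57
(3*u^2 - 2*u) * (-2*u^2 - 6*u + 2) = -6*u^4 - 14*u^3 + 18*u^2 - 4*u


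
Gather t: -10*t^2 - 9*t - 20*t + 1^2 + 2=-10*t^2 - 29*t + 3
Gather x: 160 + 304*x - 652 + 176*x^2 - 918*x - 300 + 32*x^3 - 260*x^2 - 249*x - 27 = 32*x^3 - 84*x^2 - 863*x - 819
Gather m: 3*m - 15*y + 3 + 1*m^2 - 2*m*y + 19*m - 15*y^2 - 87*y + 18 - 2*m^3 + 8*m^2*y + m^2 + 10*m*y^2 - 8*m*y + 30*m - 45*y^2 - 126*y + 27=-2*m^3 + m^2*(8*y + 2) + m*(10*y^2 - 10*y + 52) - 60*y^2 - 228*y + 48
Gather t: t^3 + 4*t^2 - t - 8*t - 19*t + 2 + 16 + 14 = t^3 + 4*t^2 - 28*t + 32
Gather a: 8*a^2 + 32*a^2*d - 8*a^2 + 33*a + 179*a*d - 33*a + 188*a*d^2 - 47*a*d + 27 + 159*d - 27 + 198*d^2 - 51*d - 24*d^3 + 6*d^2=32*a^2*d + a*(188*d^2 + 132*d) - 24*d^3 + 204*d^2 + 108*d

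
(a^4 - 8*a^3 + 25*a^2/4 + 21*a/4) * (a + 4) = a^5 - 4*a^4 - 103*a^3/4 + 121*a^2/4 + 21*a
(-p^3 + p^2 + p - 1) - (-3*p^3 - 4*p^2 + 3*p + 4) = 2*p^3 + 5*p^2 - 2*p - 5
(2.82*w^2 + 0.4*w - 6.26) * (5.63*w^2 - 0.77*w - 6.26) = 15.8766*w^4 + 0.0806000000000004*w^3 - 53.205*w^2 + 2.3162*w + 39.1876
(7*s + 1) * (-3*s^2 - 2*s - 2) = -21*s^3 - 17*s^2 - 16*s - 2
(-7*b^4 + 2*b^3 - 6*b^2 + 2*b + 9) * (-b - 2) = 7*b^5 + 12*b^4 + 2*b^3 + 10*b^2 - 13*b - 18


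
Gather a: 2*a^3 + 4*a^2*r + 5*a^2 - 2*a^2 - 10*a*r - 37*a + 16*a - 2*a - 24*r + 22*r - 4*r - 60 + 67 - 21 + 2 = 2*a^3 + a^2*(4*r + 3) + a*(-10*r - 23) - 6*r - 12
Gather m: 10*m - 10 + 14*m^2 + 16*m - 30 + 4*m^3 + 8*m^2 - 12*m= 4*m^3 + 22*m^2 + 14*m - 40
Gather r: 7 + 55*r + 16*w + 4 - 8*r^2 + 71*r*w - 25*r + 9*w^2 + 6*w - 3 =-8*r^2 + r*(71*w + 30) + 9*w^2 + 22*w + 8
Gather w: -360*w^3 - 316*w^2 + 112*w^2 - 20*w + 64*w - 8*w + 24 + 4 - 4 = -360*w^3 - 204*w^2 + 36*w + 24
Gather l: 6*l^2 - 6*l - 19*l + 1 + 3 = 6*l^2 - 25*l + 4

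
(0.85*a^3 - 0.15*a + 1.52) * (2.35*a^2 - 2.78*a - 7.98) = 1.9975*a^5 - 2.363*a^4 - 7.1355*a^3 + 3.989*a^2 - 3.0286*a - 12.1296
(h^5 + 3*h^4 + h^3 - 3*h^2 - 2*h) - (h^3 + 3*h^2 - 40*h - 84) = h^5 + 3*h^4 - 6*h^2 + 38*h + 84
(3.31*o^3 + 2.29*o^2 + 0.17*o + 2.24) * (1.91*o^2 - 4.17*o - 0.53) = 6.3221*o^5 - 9.4288*o^4 - 10.9789*o^3 + 2.3558*o^2 - 9.4309*o - 1.1872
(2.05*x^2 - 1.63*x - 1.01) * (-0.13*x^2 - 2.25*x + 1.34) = -0.2665*x^4 - 4.4006*x^3 + 6.5458*x^2 + 0.0882999999999998*x - 1.3534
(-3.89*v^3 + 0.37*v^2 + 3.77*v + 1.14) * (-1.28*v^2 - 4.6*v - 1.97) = 4.9792*v^5 + 17.4204*v^4 + 1.1357*v^3 - 19.5301*v^2 - 12.6709*v - 2.2458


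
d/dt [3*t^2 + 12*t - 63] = 6*t + 12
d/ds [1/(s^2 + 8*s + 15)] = 2*(-s - 4)/(s^2 + 8*s + 15)^2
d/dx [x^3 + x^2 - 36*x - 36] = 3*x^2 + 2*x - 36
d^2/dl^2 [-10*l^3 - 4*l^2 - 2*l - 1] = -60*l - 8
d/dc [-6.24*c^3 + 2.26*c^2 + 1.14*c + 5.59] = -18.72*c^2 + 4.52*c + 1.14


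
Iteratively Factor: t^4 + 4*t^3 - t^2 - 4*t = (t - 1)*(t^3 + 5*t^2 + 4*t) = (t - 1)*(t + 4)*(t^2 + t) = (t - 1)*(t + 1)*(t + 4)*(t)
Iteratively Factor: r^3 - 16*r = (r)*(r^2 - 16) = r*(r + 4)*(r - 4)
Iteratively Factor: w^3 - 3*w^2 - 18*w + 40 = (w - 2)*(w^2 - w - 20) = (w - 5)*(w - 2)*(w + 4)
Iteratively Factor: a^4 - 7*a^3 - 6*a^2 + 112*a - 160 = (a - 4)*(a^3 - 3*a^2 - 18*a + 40) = (a - 5)*(a - 4)*(a^2 + 2*a - 8) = (a - 5)*(a - 4)*(a - 2)*(a + 4)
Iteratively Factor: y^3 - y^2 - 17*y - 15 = (y + 1)*(y^2 - 2*y - 15) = (y - 5)*(y + 1)*(y + 3)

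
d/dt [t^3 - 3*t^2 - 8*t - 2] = 3*t^2 - 6*t - 8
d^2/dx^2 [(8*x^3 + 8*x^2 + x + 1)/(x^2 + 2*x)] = 2*(17*x^3 + 3*x^2 + 6*x + 4)/(x^3*(x^3 + 6*x^2 + 12*x + 8))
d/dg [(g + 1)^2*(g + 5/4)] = (g + 1)*(6*g + 7)/2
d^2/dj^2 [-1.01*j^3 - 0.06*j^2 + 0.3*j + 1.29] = -6.06*j - 0.12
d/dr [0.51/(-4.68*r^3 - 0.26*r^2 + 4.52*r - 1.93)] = (7.1604*r^2 + 0.2652*r - 2.3052)/(4.68*r^3 + 0.26*r^2 - 4.52*r + 1.93)^2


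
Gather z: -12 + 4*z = 4*z - 12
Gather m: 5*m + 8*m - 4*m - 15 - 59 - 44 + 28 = 9*m - 90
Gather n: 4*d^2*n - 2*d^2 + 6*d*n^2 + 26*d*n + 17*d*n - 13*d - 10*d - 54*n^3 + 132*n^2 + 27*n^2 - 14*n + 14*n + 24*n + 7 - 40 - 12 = -2*d^2 - 23*d - 54*n^3 + n^2*(6*d + 159) + n*(4*d^2 + 43*d + 24) - 45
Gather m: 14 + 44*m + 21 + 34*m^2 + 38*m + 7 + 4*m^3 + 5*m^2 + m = 4*m^3 + 39*m^2 + 83*m + 42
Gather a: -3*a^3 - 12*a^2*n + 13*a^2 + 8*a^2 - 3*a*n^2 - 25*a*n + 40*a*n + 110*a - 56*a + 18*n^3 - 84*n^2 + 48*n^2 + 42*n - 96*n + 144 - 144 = -3*a^3 + a^2*(21 - 12*n) + a*(-3*n^2 + 15*n + 54) + 18*n^3 - 36*n^2 - 54*n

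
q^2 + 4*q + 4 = (q + 2)^2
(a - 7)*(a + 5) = a^2 - 2*a - 35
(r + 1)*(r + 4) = r^2 + 5*r + 4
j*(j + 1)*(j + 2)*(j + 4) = j^4 + 7*j^3 + 14*j^2 + 8*j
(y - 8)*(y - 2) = y^2 - 10*y + 16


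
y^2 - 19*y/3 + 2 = (y - 6)*(y - 1/3)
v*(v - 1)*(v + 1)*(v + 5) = v^4 + 5*v^3 - v^2 - 5*v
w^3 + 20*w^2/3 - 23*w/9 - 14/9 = (w - 2/3)*(w + 1/3)*(w + 7)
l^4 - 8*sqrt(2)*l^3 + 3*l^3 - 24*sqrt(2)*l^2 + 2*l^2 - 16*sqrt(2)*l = l*(l + 1)*(l + 2)*(l - 8*sqrt(2))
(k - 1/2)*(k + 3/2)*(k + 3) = k^3 + 4*k^2 + 9*k/4 - 9/4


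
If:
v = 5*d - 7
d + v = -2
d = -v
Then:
No Solution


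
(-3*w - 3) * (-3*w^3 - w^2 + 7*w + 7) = 9*w^4 + 12*w^3 - 18*w^2 - 42*w - 21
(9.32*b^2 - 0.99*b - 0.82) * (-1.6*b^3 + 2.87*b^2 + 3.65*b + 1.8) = -14.912*b^5 + 28.3324*b^4 + 32.4887*b^3 + 10.8091*b^2 - 4.775*b - 1.476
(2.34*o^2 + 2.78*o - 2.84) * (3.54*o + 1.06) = 8.2836*o^3 + 12.3216*o^2 - 7.1068*o - 3.0104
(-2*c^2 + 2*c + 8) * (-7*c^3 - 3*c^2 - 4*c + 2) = 14*c^5 - 8*c^4 - 54*c^3 - 36*c^2 - 28*c + 16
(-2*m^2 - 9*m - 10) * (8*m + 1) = -16*m^3 - 74*m^2 - 89*m - 10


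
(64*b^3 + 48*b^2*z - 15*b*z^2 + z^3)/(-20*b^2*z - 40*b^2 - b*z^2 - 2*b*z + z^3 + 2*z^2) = (-64*b^3 - 48*b^2*z + 15*b*z^2 - z^3)/(20*b^2*z + 40*b^2 + b*z^2 + 2*b*z - z^3 - 2*z^2)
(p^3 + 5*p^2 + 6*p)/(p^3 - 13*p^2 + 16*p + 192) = p*(p + 2)/(p^2 - 16*p + 64)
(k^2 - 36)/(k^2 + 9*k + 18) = (k - 6)/(k + 3)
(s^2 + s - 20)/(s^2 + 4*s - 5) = (s - 4)/(s - 1)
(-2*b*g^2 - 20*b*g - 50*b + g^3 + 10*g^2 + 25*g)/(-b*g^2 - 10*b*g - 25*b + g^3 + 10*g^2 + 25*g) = (2*b - g)/(b - g)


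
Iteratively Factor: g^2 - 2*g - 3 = (g + 1)*(g - 3)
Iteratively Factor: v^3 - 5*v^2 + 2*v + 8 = (v - 2)*(v^2 - 3*v - 4) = (v - 2)*(v + 1)*(v - 4)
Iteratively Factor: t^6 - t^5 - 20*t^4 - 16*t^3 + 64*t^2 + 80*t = (t + 2)*(t^5 - 3*t^4 - 14*t^3 + 12*t^2 + 40*t) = (t - 5)*(t + 2)*(t^4 + 2*t^3 - 4*t^2 - 8*t) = (t - 5)*(t + 2)^2*(t^3 - 4*t) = (t - 5)*(t + 2)^3*(t^2 - 2*t) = t*(t - 5)*(t + 2)^3*(t - 2)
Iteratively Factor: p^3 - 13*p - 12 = (p + 3)*(p^2 - 3*p - 4) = (p + 1)*(p + 3)*(p - 4)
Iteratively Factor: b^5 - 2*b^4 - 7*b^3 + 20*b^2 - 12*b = (b)*(b^4 - 2*b^3 - 7*b^2 + 20*b - 12) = b*(b + 3)*(b^3 - 5*b^2 + 8*b - 4) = b*(b - 2)*(b + 3)*(b^2 - 3*b + 2) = b*(b - 2)^2*(b + 3)*(b - 1)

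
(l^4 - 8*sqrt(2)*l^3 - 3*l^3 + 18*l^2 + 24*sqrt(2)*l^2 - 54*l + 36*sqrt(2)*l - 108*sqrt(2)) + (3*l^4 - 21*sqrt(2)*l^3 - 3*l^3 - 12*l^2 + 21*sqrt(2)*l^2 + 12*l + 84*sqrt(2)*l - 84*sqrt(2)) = 4*l^4 - 29*sqrt(2)*l^3 - 6*l^3 + 6*l^2 + 45*sqrt(2)*l^2 - 42*l + 120*sqrt(2)*l - 192*sqrt(2)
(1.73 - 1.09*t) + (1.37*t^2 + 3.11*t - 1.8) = 1.37*t^2 + 2.02*t - 0.0700000000000001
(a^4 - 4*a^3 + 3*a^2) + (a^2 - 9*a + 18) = a^4 - 4*a^3 + 4*a^2 - 9*a + 18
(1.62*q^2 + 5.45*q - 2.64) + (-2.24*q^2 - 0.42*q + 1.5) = -0.62*q^2 + 5.03*q - 1.14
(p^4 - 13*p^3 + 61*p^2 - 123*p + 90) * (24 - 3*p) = -3*p^5 + 63*p^4 - 495*p^3 + 1833*p^2 - 3222*p + 2160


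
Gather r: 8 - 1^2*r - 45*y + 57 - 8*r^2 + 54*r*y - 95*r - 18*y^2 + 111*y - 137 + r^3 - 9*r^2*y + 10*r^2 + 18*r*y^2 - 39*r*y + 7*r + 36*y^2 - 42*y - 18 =r^3 + r^2*(2 - 9*y) + r*(18*y^2 + 15*y - 89) + 18*y^2 + 24*y - 90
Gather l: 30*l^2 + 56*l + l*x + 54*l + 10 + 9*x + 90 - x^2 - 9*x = 30*l^2 + l*(x + 110) - x^2 + 100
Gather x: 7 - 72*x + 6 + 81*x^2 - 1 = 81*x^2 - 72*x + 12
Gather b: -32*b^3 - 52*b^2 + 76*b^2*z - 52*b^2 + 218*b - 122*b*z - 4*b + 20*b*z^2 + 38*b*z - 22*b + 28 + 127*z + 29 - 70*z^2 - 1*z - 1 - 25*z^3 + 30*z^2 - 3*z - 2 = -32*b^3 + b^2*(76*z - 104) + b*(20*z^2 - 84*z + 192) - 25*z^3 - 40*z^2 + 123*z + 54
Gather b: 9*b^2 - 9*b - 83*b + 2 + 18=9*b^2 - 92*b + 20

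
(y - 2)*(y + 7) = y^2 + 5*y - 14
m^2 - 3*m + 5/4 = (m - 5/2)*(m - 1/2)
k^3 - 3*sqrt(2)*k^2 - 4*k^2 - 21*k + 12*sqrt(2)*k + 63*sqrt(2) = (k - 7)*(k + 3)*(k - 3*sqrt(2))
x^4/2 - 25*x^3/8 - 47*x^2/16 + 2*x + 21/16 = (x/2 + 1/2)*(x - 7)*(x - 3/4)*(x + 1/2)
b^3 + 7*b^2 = b^2*(b + 7)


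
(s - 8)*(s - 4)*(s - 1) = s^3 - 13*s^2 + 44*s - 32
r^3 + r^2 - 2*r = r*(r - 1)*(r + 2)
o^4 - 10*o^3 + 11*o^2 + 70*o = o*(o - 7)*(o - 5)*(o + 2)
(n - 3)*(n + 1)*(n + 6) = n^3 + 4*n^2 - 15*n - 18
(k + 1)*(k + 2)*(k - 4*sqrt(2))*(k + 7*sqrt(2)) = k^4 + 3*k^3 + 3*sqrt(2)*k^3 - 54*k^2 + 9*sqrt(2)*k^2 - 168*k + 6*sqrt(2)*k - 112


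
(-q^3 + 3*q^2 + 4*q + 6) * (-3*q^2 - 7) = 3*q^5 - 9*q^4 - 5*q^3 - 39*q^2 - 28*q - 42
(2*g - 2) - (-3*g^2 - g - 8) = 3*g^2 + 3*g + 6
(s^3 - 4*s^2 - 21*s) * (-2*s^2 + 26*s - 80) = -2*s^5 + 34*s^4 - 142*s^3 - 226*s^2 + 1680*s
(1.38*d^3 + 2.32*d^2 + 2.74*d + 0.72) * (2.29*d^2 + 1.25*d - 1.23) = 3.1602*d^5 + 7.0378*d^4 + 7.4772*d^3 + 2.2202*d^2 - 2.4702*d - 0.8856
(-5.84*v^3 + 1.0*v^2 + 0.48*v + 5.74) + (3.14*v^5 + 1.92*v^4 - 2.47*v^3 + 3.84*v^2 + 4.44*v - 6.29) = 3.14*v^5 + 1.92*v^4 - 8.31*v^3 + 4.84*v^2 + 4.92*v - 0.55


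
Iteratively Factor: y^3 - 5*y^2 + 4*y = (y)*(y^2 - 5*y + 4) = y*(y - 4)*(y - 1)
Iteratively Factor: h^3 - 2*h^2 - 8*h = (h)*(h^2 - 2*h - 8) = h*(h + 2)*(h - 4)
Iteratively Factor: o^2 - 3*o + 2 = (o - 2)*(o - 1)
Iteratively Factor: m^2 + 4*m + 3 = (m + 3)*(m + 1)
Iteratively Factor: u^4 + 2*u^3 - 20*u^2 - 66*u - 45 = (u + 1)*(u^3 + u^2 - 21*u - 45) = (u + 1)*(u + 3)*(u^2 - 2*u - 15) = (u + 1)*(u + 3)^2*(u - 5)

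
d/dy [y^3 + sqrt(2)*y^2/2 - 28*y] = 3*y^2 + sqrt(2)*y - 28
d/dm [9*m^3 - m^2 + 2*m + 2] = 27*m^2 - 2*m + 2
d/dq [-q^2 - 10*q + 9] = -2*q - 10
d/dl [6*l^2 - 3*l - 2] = 12*l - 3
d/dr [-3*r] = -3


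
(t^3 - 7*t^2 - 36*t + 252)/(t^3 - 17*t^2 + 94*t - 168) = (t + 6)/(t - 4)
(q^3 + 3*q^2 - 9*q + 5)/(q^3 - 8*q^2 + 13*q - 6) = (q + 5)/(q - 6)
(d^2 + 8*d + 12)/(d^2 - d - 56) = (d^2 + 8*d + 12)/(d^2 - d - 56)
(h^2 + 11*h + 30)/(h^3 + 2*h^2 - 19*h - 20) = (h + 6)/(h^2 - 3*h - 4)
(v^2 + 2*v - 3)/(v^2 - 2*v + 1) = (v + 3)/(v - 1)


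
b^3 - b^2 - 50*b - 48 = (b - 8)*(b + 1)*(b + 6)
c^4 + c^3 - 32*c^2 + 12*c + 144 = (c - 4)*(c - 3)*(c + 2)*(c + 6)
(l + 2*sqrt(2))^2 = l^2 + 4*sqrt(2)*l + 8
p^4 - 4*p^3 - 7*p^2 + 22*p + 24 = (p - 4)*(p - 3)*(p + 1)*(p + 2)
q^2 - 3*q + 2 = (q - 2)*(q - 1)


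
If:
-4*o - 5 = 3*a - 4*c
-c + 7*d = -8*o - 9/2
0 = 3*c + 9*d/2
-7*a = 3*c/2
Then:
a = -99/304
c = 231/152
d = -77/76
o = 625/1216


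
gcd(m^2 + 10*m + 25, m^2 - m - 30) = m + 5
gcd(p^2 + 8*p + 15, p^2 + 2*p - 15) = p + 5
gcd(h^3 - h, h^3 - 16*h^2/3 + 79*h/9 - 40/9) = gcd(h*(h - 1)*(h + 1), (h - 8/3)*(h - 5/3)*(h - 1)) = h - 1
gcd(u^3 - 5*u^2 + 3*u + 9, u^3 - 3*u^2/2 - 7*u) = 1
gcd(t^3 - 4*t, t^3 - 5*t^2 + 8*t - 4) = t - 2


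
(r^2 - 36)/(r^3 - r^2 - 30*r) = (r + 6)/(r*(r + 5))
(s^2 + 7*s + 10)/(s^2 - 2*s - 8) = (s + 5)/(s - 4)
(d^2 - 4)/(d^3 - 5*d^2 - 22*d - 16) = (d - 2)/(d^2 - 7*d - 8)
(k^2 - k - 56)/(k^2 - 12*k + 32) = (k + 7)/(k - 4)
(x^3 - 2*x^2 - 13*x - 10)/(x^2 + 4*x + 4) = (x^2 - 4*x - 5)/(x + 2)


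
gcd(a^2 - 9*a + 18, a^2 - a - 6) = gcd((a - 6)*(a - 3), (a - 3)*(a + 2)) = a - 3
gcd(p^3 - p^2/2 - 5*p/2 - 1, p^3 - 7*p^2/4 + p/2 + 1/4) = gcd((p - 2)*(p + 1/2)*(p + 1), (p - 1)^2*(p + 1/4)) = 1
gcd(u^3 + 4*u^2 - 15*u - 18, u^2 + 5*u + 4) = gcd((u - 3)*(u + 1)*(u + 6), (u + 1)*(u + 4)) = u + 1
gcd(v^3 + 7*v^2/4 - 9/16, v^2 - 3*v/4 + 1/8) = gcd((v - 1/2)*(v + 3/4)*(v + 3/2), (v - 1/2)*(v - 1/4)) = v - 1/2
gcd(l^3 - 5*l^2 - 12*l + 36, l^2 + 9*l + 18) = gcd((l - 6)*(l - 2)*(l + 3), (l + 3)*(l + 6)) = l + 3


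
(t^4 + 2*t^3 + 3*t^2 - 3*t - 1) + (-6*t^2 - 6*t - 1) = t^4 + 2*t^3 - 3*t^2 - 9*t - 2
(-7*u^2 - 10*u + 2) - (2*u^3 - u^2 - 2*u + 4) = -2*u^3 - 6*u^2 - 8*u - 2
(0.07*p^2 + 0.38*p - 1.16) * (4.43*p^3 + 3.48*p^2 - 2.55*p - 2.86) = 0.3101*p^5 + 1.927*p^4 - 3.9949*p^3 - 5.206*p^2 + 1.8712*p + 3.3176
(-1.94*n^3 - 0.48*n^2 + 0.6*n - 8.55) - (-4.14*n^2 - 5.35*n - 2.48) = -1.94*n^3 + 3.66*n^2 + 5.95*n - 6.07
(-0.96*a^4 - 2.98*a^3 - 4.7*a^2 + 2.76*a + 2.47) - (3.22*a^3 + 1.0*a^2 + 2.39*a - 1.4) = -0.96*a^4 - 6.2*a^3 - 5.7*a^2 + 0.37*a + 3.87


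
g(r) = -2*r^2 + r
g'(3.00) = -11.00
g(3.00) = -15.00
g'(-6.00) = 25.00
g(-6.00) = -78.00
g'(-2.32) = 10.28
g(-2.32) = -13.08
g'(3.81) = -14.24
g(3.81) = -25.22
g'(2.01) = -7.04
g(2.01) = -6.07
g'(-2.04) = 9.16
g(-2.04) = -10.36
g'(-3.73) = 15.92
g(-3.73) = -31.56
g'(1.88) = -6.52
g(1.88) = -5.19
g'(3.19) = -11.76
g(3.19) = -17.16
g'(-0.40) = 2.60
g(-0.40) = -0.72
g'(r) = 1 - 4*r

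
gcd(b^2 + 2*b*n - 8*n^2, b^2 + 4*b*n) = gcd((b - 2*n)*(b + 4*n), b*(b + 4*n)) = b + 4*n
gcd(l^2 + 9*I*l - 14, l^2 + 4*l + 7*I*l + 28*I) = l + 7*I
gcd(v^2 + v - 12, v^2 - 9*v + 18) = v - 3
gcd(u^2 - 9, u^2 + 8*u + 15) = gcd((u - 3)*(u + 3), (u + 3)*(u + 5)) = u + 3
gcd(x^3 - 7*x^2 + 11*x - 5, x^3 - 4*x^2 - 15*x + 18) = x - 1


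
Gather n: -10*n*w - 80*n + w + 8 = n*(-10*w - 80) + w + 8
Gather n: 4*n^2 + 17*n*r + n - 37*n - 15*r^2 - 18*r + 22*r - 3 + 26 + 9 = 4*n^2 + n*(17*r - 36) - 15*r^2 + 4*r + 32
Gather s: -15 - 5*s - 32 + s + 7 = -4*s - 40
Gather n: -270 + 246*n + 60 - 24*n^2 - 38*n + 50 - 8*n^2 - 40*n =-32*n^2 + 168*n - 160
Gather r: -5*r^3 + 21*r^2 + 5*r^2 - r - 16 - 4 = -5*r^3 + 26*r^2 - r - 20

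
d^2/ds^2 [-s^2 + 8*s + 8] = -2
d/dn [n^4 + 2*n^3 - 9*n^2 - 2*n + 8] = 4*n^3 + 6*n^2 - 18*n - 2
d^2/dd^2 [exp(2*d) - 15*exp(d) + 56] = (4*exp(d) - 15)*exp(d)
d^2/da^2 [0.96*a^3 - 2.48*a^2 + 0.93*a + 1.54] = 5.76*a - 4.96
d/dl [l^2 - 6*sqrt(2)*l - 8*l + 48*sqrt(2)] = 2*l - 6*sqrt(2) - 8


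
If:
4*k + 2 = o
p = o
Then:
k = p/4 - 1/2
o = p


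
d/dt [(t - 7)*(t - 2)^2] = (t - 2)*(3*t - 16)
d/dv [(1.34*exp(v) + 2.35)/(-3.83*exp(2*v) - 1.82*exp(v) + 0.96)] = (5.1322*exp(2*v) + 18.001*exp(v) + 5.5634)*exp(v)/(14.6689*exp(4*v) + 13.9412*exp(3*v) - 4.0412*exp(2*v) - 3.4944*exp(v) + 0.9216)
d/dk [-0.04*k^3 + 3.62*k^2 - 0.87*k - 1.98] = -0.12*k^2 + 7.24*k - 0.87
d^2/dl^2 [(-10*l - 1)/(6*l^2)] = (-10*l - 3)/(3*l^4)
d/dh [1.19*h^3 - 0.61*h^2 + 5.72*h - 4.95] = 3.57*h^2 - 1.22*h + 5.72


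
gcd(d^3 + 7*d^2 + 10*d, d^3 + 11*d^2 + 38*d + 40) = d^2 + 7*d + 10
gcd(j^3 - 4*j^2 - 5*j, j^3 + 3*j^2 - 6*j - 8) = j + 1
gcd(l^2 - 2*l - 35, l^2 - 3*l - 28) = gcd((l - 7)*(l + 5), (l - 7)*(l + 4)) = l - 7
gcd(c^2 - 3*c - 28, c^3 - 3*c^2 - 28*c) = c^2 - 3*c - 28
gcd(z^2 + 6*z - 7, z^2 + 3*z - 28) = z + 7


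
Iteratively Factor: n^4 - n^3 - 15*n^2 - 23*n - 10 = (n - 5)*(n^3 + 4*n^2 + 5*n + 2) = (n - 5)*(n + 1)*(n^2 + 3*n + 2) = (n - 5)*(n + 1)^2*(n + 2)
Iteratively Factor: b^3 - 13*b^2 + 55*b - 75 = (b - 5)*(b^2 - 8*b + 15) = (b - 5)^2*(b - 3)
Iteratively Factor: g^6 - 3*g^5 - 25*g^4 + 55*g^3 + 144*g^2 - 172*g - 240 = (g - 5)*(g^5 + 2*g^4 - 15*g^3 - 20*g^2 + 44*g + 48) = (g - 5)*(g + 2)*(g^4 - 15*g^2 + 10*g + 24) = (g - 5)*(g + 1)*(g + 2)*(g^3 - g^2 - 14*g + 24) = (g - 5)*(g - 3)*(g + 1)*(g + 2)*(g^2 + 2*g - 8) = (g - 5)*(g - 3)*(g + 1)*(g + 2)*(g + 4)*(g - 2)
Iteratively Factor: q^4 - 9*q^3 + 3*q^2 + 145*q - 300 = (q - 5)*(q^3 - 4*q^2 - 17*q + 60) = (q - 5)*(q - 3)*(q^2 - q - 20) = (q - 5)*(q - 3)*(q + 4)*(q - 5)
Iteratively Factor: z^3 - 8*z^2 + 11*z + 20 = (z - 5)*(z^2 - 3*z - 4) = (z - 5)*(z - 4)*(z + 1)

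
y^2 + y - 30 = (y - 5)*(y + 6)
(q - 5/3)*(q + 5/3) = q^2 - 25/9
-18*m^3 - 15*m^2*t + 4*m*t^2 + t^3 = (-3*m + t)*(m + t)*(6*m + t)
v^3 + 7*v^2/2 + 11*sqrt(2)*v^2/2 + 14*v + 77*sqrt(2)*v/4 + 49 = (v + 7/2)*(v + 2*sqrt(2))*(v + 7*sqrt(2)/2)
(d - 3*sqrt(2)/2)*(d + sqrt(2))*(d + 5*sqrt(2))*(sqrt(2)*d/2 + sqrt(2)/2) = sqrt(2)*d^4/2 + sqrt(2)*d^3/2 + 9*d^3/2 - 4*sqrt(2)*d^2 + 9*d^2/2 - 15*d - 4*sqrt(2)*d - 15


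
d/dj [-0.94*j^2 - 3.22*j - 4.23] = -1.88*j - 3.22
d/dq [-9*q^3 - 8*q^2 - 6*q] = -27*q^2 - 16*q - 6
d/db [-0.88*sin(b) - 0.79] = -0.88*cos(b)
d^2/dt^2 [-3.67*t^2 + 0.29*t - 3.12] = -7.34000000000000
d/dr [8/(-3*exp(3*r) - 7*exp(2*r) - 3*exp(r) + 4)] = (72*exp(2*r) + 112*exp(r) + 24)*exp(r)/(3*exp(3*r) + 7*exp(2*r) + 3*exp(r) - 4)^2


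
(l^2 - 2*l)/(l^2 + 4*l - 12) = l/(l + 6)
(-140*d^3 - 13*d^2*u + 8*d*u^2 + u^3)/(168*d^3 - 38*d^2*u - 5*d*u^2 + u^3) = (35*d^2 + 12*d*u + u^2)/(-42*d^2 - d*u + u^2)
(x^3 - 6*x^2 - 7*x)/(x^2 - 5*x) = (x^2 - 6*x - 7)/(x - 5)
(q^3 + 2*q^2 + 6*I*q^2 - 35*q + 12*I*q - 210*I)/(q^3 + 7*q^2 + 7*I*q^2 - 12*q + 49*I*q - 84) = (q^2 + q*(-5 + 6*I) - 30*I)/(q^2 + 7*I*q - 12)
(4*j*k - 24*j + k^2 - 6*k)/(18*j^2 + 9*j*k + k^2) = (4*j*k - 24*j + k^2 - 6*k)/(18*j^2 + 9*j*k + k^2)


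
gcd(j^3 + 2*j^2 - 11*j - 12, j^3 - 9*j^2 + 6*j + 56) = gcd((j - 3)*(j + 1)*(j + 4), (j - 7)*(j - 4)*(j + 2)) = 1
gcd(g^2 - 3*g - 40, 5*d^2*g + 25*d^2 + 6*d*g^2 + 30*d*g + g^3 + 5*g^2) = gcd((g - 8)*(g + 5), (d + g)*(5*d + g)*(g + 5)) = g + 5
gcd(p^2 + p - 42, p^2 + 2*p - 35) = p + 7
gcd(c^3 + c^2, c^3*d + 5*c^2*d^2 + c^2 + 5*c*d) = c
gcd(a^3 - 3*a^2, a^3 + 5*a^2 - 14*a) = a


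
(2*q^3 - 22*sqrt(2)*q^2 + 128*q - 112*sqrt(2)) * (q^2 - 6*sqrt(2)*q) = 2*q^5 - 34*sqrt(2)*q^4 + 392*q^3 - 880*sqrt(2)*q^2 + 1344*q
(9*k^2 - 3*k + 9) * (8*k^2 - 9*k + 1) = 72*k^4 - 105*k^3 + 108*k^2 - 84*k + 9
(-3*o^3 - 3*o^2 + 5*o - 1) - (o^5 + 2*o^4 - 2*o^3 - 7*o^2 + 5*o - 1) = -o^5 - 2*o^4 - o^3 + 4*o^2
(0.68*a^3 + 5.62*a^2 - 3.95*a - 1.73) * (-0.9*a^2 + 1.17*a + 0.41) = -0.612*a^5 - 4.2624*a^4 + 10.4092*a^3 - 0.7603*a^2 - 3.6436*a - 0.7093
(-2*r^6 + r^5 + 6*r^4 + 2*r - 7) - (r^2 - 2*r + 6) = -2*r^6 + r^5 + 6*r^4 - r^2 + 4*r - 13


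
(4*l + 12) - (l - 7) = 3*l + 19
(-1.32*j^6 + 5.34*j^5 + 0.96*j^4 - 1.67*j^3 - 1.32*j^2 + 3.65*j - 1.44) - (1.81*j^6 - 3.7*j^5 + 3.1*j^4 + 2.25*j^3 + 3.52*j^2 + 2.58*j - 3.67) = -3.13*j^6 + 9.04*j^5 - 2.14*j^4 - 3.92*j^3 - 4.84*j^2 + 1.07*j + 2.23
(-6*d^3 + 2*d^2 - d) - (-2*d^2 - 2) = -6*d^3 + 4*d^2 - d + 2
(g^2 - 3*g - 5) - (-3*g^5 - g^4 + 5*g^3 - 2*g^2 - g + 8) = 3*g^5 + g^4 - 5*g^3 + 3*g^2 - 2*g - 13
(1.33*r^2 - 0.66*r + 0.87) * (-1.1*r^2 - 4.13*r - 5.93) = -1.463*r^4 - 4.7669*r^3 - 6.1181*r^2 + 0.3207*r - 5.1591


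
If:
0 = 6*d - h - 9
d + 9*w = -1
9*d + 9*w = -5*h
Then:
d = 23/19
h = -33/19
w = -14/57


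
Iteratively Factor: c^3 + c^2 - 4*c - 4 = (c - 2)*(c^2 + 3*c + 2) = (c - 2)*(c + 1)*(c + 2)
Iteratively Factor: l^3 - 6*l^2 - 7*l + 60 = (l - 5)*(l^2 - l - 12) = (l - 5)*(l + 3)*(l - 4)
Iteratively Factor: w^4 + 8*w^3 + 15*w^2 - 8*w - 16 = (w - 1)*(w^3 + 9*w^2 + 24*w + 16) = (w - 1)*(w + 4)*(w^2 + 5*w + 4) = (w - 1)*(w + 1)*(w + 4)*(w + 4)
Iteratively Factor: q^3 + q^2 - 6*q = (q)*(q^2 + q - 6) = q*(q + 3)*(q - 2)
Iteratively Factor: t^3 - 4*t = (t - 2)*(t^2 + 2*t) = (t - 2)*(t + 2)*(t)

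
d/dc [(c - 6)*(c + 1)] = 2*c - 5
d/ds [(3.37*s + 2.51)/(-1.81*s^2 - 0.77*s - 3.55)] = (6.0997*s^2 + 9.0862*s - 10.0308)/(3.2761*s^4 + 2.7874*s^3 + 13.4439*s^2 + 5.467*s + 12.6025)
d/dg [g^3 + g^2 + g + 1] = 3*g^2 + 2*g + 1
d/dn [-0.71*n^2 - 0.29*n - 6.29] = -1.42*n - 0.29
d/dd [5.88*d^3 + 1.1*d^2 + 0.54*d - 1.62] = 17.64*d^2 + 2.2*d + 0.54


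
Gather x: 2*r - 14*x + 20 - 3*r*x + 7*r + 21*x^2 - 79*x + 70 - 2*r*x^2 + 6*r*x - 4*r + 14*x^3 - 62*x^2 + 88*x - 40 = 5*r + 14*x^3 + x^2*(-2*r - 41) + x*(3*r - 5) + 50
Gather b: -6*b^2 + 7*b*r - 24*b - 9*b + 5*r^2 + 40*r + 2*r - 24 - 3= -6*b^2 + b*(7*r - 33) + 5*r^2 + 42*r - 27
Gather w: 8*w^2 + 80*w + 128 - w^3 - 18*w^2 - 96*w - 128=-w^3 - 10*w^2 - 16*w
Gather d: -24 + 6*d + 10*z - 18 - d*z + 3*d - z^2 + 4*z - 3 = d*(9 - z) - z^2 + 14*z - 45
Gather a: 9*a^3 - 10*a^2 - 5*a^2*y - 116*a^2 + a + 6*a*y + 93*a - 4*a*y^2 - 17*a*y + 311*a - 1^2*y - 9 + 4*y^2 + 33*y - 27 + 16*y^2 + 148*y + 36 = 9*a^3 + a^2*(-5*y - 126) + a*(-4*y^2 - 11*y + 405) + 20*y^2 + 180*y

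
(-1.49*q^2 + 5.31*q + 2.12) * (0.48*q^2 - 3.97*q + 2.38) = -0.7152*q^4 + 8.4641*q^3 - 23.6093*q^2 + 4.2214*q + 5.0456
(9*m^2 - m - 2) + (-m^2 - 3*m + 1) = 8*m^2 - 4*m - 1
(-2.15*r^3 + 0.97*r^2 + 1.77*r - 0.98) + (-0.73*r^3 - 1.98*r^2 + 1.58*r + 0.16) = -2.88*r^3 - 1.01*r^2 + 3.35*r - 0.82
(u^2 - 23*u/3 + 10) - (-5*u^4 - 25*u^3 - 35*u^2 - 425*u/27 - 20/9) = 5*u^4 + 25*u^3 + 36*u^2 + 218*u/27 + 110/9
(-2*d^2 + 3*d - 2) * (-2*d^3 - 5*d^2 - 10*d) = 4*d^5 + 4*d^4 + 9*d^3 - 20*d^2 + 20*d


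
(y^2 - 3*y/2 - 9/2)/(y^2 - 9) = (y + 3/2)/(y + 3)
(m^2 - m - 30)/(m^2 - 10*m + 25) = (m^2 - m - 30)/(m^2 - 10*m + 25)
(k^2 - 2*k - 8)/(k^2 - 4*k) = (k + 2)/k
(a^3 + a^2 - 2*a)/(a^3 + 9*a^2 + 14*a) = (a - 1)/(a + 7)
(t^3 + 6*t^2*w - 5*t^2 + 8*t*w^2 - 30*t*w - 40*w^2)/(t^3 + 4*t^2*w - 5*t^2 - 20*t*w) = (t + 2*w)/t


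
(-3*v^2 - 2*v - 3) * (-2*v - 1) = 6*v^3 + 7*v^2 + 8*v + 3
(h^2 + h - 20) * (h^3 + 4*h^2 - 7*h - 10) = h^5 + 5*h^4 - 23*h^3 - 97*h^2 + 130*h + 200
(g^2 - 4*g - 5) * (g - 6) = g^3 - 10*g^2 + 19*g + 30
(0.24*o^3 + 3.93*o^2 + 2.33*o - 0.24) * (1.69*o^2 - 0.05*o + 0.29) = 0.4056*o^5 + 6.6297*o^4 + 3.8108*o^3 + 0.6176*o^2 + 0.6877*o - 0.0696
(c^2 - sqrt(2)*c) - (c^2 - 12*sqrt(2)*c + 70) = 11*sqrt(2)*c - 70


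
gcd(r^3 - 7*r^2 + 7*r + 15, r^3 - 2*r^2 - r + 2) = r + 1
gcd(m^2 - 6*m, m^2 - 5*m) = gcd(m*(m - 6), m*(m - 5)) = m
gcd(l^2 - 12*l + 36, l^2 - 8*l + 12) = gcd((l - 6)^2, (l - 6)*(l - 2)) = l - 6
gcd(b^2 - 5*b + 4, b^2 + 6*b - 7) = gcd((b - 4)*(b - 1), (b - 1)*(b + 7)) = b - 1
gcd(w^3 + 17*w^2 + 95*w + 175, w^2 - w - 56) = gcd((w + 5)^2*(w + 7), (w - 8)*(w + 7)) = w + 7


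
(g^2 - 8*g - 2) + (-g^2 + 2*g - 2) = -6*g - 4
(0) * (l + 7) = 0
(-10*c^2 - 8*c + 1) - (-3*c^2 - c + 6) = -7*c^2 - 7*c - 5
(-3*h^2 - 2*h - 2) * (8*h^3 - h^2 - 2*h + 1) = -24*h^5 - 13*h^4 - 8*h^3 + 3*h^2 + 2*h - 2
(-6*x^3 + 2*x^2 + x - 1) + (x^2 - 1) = -6*x^3 + 3*x^2 + x - 2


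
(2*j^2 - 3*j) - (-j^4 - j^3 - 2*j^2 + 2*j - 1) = j^4 + j^3 + 4*j^2 - 5*j + 1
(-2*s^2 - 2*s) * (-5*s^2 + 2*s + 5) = 10*s^4 + 6*s^3 - 14*s^2 - 10*s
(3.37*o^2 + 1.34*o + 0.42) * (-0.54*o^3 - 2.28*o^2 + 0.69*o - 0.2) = -1.8198*o^5 - 8.4072*o^4 - 0.9567*o^3 - 0.707*o^2 + 0.0217999999999999*o - 0.084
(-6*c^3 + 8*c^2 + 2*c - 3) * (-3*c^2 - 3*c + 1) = 18*c^5 - 6*c^4 - 36*c^3 + 11*c^2 + 11*c - 3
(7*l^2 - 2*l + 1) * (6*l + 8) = 42*l^3 + 44*l^2 - 10*l + 8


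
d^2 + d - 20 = (d - 4)*(d + 5)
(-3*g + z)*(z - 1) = -3*g*z + 3*g + z^2 - z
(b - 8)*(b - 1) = b^2 - 9*b + 8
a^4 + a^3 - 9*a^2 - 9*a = a*(a - 3)*(a + 1)*(a + 3)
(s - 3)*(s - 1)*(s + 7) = s^3 + 3*s^2 - 25*s + 21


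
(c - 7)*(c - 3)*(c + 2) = c^3 - 8*c^2 + c + 42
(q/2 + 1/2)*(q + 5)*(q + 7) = q^3/2 + 13*q^2/2 + 47*q/2 + 35/2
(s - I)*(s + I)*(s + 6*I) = s^3 + 6*I*s^2 + s + 6*I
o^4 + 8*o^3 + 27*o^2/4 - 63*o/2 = o*(o - 3/2)*(o + 7/2)*(o + 6)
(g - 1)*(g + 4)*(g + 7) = g^3 + 10*g^2 + 17*g - 28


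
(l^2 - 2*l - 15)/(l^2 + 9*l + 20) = (l^2 - 2*l - 15)/(l^2 + 9*l + 20)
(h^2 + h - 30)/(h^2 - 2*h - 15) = (h + 6)/(h + 3)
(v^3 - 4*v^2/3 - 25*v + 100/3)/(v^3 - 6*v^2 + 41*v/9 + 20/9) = 3*(v + 5)/(3*v + 1)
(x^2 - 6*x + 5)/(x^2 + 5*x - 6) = (x - 5)/(x + 6)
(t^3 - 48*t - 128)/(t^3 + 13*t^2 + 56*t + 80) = (t - 8)/(t + 5)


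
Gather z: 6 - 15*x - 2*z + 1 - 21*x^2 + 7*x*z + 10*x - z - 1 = -21*x^2 - 5*x + z*(7*x - 3) + 6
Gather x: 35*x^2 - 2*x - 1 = 35*x^2 - 2*x - 1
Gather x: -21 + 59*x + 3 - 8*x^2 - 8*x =-8*x^2 + 51*x - 18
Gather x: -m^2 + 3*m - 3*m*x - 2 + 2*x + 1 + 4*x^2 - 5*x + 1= -m^2 + 3*m + 4*x^2 + x*(-3*m - 3)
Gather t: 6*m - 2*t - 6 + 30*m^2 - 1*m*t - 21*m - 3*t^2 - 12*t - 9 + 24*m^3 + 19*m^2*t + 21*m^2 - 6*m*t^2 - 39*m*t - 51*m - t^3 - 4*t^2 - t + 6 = 24*m^3 + 51*m^2 - 66*m - t^3 + t^2*(-6*m - 7) + t*(19*m^2 - 40*m - 15) - 9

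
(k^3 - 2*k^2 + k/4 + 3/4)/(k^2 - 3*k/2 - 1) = (2*k^2 - 5*k + 3)/(2*(k - 2))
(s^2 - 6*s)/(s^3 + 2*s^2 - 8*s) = (s - 6)/(s^2 + 2*s - 8)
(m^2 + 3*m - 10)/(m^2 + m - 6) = (m + 5)/(m + 3)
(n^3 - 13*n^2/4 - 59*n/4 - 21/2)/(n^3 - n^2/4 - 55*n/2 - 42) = (n + 1)/(n + 4)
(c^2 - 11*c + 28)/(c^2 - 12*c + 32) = (c - 7)/(c - 8)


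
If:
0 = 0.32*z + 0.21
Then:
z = -0.66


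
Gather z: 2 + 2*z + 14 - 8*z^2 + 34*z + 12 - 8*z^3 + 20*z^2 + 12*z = -8*z^3 + 12*z^2 + 48*z + 28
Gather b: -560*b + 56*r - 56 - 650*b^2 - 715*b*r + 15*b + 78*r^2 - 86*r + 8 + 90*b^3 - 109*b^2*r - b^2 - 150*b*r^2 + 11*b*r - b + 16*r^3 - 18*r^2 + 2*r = 90*b^3 + b^2*(-109*r - 651) + b*(-150*r^2 - 704*r - 546) + 16*r^3 + 60*r^2 - 28*r - 48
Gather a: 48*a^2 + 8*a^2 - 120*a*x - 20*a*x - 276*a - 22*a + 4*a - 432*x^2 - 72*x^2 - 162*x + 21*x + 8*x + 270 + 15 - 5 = 56*a^2 + a*(-140*x - 294) - 504*x^2 - 133*x + 280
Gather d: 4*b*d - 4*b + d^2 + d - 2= -4*b + d^2 + d*(4*b + 1) - 2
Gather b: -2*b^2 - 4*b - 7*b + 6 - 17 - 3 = -2*b^2 - 11*b - 14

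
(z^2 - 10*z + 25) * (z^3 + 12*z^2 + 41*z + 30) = z^5 + 2*z^4 - 54*z^3 - 80*z^2 + 725*z + 750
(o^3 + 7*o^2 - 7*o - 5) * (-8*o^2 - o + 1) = -8*o^5 - 57*o^4 + 50*o^3 + 54*o^2 - 2*o - 5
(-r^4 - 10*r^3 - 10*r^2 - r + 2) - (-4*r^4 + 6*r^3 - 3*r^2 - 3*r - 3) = 3*r^4 - 16*r^3 - 7*r^2 + 2*r + 5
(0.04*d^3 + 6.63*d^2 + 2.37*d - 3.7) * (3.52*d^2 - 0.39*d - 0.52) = 0.1408*d^5 + 23.322*d^4 + 5.7359*d^3 - 17.3959*d^2 + 0.2106*d + 1.924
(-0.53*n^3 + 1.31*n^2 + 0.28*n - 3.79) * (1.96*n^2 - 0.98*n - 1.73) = -1.0388*n^5 + 3.087*n^4 + 0.1819*n^3 - 9.9691*n^2 + 3.2298*n + 6.5567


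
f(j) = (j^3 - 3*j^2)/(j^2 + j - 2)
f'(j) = (-2*j - 1)*(j^3 - 3*j^2)/(j^2 + j - 2)^2 + (3*j^2 - 6*j)/(j^2 + j - 2)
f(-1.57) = 10.19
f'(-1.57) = -34.95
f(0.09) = 0.01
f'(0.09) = 0.28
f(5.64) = 2.37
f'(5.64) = 0.92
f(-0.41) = 0.26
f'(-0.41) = -1.30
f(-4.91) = -11.09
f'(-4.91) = 0.23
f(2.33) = -0.63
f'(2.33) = 1.02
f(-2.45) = -21.07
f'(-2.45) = -31.87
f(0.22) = 0.08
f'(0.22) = 0.74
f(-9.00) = -13.89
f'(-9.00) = 0.87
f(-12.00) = -16.62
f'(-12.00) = 0.94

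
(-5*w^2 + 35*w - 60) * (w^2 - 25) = -5*w^4 + 35*w^3 + 65*w^2 - 875*w + 1500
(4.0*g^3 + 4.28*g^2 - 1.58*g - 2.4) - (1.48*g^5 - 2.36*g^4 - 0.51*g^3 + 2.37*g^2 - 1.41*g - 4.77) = -1.48*g^5 + 2.36*g^4 + 4.51*g^3 + 1.91*g^2 - 0.17*g + 2.37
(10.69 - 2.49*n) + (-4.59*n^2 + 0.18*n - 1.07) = -4.59*n^2 - 2.31*n + 9.62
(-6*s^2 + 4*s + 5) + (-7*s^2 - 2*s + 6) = -13*s^2 + 2*s + 11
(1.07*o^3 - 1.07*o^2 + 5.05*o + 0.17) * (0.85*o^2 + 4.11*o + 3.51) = 0.9095*o^5 + 3.4882*o^4 + 3.6505*o^3 + 17.1443*o^2 + 18.4242*o + 0.5967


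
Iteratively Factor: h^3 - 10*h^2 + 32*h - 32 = (h - 2)*(h^2 - 8*h + 16) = (h - 4)*(h - 2)*(h - 4)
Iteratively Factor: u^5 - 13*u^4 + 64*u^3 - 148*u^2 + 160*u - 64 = (u - 1)*(u^4 - 12*u^3 + 52*u^2 - 96*u + 64) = (u - 2)*(u - 1)*(u^3 - 10*u^2 + 32*u - 32) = (u - 4)*(u - 2)*(u - 1)*(u^2 - 6*u + 8) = (u - 4)*(u - 2)^2*(u - 1)*(u - 4)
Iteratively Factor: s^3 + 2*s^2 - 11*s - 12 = (s + 1)*(s^2 + s - 12) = (s + 1)*(s + 4)*(s - 3)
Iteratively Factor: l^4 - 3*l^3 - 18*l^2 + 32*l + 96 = (l - 4)*(l^3 + l^2 - 14*l - 24) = (l - 4)^2*(l^2 + 5*l + 6) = (l - 4)^2*(l + 2)*(l + 3)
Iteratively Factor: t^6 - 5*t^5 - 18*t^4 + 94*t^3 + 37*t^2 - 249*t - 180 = (t + 1)*(t^5 - 6*t^4 - 12*t^3 + 106*t^2 - 69*t - 180) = (t + 1)^2*(t^4 - 7*t^3 - 5*t^2 + 111*t - 180) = (t - 3)*(t + 1)^2*(t^3 - 4*t^2 - 17*t + 60) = (t - 5)*(t - 3)*(t + 1)^2*(t^2 + t - 12) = (t - 5)*(t - 3)^2*(t + 1)^2*(t + 4)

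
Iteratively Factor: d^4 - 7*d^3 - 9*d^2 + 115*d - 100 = (d - 5)*(d^3 - 2*d^2 - 19*d + 20) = (d - 5)*(d - 1)*(d^2 - d - 20) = (d - 5)^2*(d - 1)*(d + 4)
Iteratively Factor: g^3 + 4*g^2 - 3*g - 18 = (g - 2)*(g^2 + 6*g + 9) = (g - 2)*(g + 3)*(g + 3)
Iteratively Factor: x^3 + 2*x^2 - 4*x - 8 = (x + 2)*(x^2 - 4) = (x + 2)^2*(x - 2)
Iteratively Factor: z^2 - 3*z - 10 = (z + 2)*(z - 5)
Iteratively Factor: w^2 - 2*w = (w)*(w - 2)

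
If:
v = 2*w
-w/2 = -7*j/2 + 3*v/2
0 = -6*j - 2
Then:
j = -1/3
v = -2/3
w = -1/3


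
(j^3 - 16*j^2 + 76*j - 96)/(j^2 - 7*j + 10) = (j^2 - 14*j + 48)/(j - 5)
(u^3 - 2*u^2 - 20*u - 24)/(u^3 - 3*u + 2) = (u^2 - 4*u - 12)/(u^2 - 2*u + 1)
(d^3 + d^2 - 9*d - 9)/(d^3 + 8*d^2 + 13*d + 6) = (d^2 - 9)/(d^2 + 7*d + 6)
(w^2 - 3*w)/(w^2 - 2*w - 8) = w*(3 - w)/(-w^2 + 2*w + 8)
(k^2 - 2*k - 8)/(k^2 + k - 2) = (k - 4)/(k - 1)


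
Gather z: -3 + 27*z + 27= 27*z + 24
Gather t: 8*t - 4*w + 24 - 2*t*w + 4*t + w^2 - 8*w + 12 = t*(12 - 2*w) + w^2 - 12*w + 36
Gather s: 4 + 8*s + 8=8*s + 12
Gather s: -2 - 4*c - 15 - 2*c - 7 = -6*c - 24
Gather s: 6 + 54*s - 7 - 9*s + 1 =45*s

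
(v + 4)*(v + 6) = v^2 + 10*v + 24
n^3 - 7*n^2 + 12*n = n*(n - 4)*(n - 3)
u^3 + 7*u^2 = u^2*(u + 7)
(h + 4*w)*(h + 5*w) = h^2 + 9*h*w + 20*w^2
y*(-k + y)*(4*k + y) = -4*k^2*y + 3*k*y^2 + y^3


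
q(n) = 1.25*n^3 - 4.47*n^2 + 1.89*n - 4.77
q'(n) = 3.75*n^2 - 8.94*n + 1.89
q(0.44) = -4.70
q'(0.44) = -1.32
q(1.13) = -6.54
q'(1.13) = -3.42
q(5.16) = 57.70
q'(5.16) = 55.61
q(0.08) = -4.65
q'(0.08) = 1.20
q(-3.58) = -126.18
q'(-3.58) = 81.96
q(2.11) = -8.94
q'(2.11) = -0.28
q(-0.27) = -5.63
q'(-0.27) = 4.58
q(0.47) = -4.74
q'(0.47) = -1.48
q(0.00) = -4.77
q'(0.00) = 1.89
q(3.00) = -5.58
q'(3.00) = 8.82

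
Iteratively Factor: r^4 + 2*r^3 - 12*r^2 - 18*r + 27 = (r + 3)*(r^3 - r^2 - 9*r + 9) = (r + 3)^2*(r^2 - 4*r + 3) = (r - 3)*(r + 3)^2*(r - 1)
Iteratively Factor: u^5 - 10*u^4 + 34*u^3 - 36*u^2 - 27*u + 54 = (u - 3)*(u^4 - 7*u^3 + 13*u^2 + 3*u - 18) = (u - 3)^2*(u^3 - 4*u^2 + u + 6) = (u - 3)^2*(u - 2)*(u^2 - 2*u - 3) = (u - 3)^3*(u - 2)*(u + 1)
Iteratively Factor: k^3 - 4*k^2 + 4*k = (k - 2)*(k^2 - 2*k) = k*(k - 2)*(k - 2)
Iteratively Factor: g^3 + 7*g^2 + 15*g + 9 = (g + 3)*(g^2 + 4*g + 3) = (g + 3)^2*(g + 1)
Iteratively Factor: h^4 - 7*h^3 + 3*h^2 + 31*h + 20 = (h - 5)*(h^3 - 2*h^2 - 7*h - 4) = (h - 5)*(h + 1)*(h^2 - 3*h - 4) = (h - 5)*(h + 1)^2*(h - 4)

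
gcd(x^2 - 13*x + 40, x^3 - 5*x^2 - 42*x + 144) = x - 8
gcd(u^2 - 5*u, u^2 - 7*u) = u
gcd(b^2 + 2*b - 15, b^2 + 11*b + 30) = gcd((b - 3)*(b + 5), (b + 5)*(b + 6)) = b + 5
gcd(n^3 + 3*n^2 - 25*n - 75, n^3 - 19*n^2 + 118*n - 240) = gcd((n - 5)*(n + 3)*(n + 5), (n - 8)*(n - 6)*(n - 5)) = n - 5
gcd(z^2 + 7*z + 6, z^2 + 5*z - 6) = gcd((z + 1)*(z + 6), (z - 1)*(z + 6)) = z + 6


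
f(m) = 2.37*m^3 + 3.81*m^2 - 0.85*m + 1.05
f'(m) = 7.11*m^2 + 7.62*m - 0.85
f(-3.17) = -33.47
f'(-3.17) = 46.44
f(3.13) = 108.39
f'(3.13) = 92.66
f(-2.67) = -14.63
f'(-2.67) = 29.49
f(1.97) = 32.28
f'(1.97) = 41.75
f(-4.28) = -111.33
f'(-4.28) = 96.78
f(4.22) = 243.42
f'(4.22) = 157.92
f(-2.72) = -16.14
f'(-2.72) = 31.03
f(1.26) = 10.77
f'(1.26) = 20.04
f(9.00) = 2029.74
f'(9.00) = 643.64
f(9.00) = 2029.74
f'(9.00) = 643.64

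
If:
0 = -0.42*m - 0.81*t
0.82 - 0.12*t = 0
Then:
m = -13.18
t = 6.83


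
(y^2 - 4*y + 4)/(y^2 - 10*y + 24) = (y^2 - 4*y + 4)/(y^2 - 10*y + 24)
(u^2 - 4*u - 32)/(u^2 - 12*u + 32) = (u + 4)/(u - 4)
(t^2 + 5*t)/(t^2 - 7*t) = (t + 5)/(t - 7)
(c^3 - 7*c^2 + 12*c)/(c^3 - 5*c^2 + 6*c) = (c - 4)/(c - 2)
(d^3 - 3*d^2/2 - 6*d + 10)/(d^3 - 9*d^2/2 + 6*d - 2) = (2*d + 5)/(2*d - 1)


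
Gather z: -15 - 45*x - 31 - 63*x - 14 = -108*x - 60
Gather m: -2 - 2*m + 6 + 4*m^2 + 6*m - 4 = 4*m^2 + 4*m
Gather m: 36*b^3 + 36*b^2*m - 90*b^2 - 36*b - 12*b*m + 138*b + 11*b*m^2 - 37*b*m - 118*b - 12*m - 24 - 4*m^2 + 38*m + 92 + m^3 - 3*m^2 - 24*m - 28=36*b^3 - 90*b^2 - 16*b + m^3 + m^2*(11*b - 7) + m*(36*b^2 - 49*b + 2) + 40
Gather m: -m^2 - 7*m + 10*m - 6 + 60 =-m^2 + 3*m + 54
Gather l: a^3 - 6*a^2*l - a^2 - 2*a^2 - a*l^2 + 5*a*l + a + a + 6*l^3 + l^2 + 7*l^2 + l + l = a^3 - 3*a^2 + 2*a + 6*l^3 + l^2*(8 - a) + l*(-6*a^2 + 5*a + 2)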